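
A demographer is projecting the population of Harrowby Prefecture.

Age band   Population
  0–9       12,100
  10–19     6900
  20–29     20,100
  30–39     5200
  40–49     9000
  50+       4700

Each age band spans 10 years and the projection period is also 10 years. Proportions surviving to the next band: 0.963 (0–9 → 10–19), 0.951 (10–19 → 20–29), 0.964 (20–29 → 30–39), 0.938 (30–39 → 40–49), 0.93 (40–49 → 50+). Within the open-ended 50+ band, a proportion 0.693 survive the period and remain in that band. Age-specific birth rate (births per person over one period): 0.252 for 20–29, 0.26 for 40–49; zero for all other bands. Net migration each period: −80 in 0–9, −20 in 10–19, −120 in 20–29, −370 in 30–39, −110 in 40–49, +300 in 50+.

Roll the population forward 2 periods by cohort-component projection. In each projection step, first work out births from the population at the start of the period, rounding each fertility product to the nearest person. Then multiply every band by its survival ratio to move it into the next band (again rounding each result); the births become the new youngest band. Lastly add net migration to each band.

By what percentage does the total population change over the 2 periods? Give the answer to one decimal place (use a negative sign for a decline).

-1.2

Period 1:
Births: 20100 × 0.252 = 5065, 9000 × 0.26 = 2340 — total 7405
10–19: 12100 × 0.963 = 11652
20–29: 6900 × 0.951 = 6562
30–39: 20100 × 0.964 = 19376
40–49: 5200 × 0.938 = 4878
50+: 9000 × 0.93 + 4700 × 0.693 = 8370 + 3257 = 11627
Net migration: 0–9 − 80 → 7325; 10–19 − 20 → 11632; 20–29 − 120 → 6442; 30–39 − 370 → 19006; 40–49 − 110 → 4768; 50+ + 300 → 11927
Population now: 0–9=7325, 10–19=11632, 20–29=6442, 30–39=19006, 40–49=4768, 50+=11927
Period 2:
Births: 6442 × 0.252 = 1623, 4768 × 0.26 = 1240 — total 2863
10–19: 7325 × 0.963 = 7054
20–29: 11632 × 0.951 = 11062
30–39: 6442 × 0.964 = 6210
40–49: 19006 × 0.938 = 17828
50+: 4768 × 0.93 + 11927 × 0.693 = 4434 + 8265 = 12699
Net migration: 0–9 − 80 → 2783; 10–19 − 20 → 7034; 20–29 − 120 → 10942; 30–39 − 370 → 5840; 40–49 − 110 → 17718; 50+ + 300 → 12999
Population now: 0–9=2783, 10–19=7034, 20–29=10942, 30–39=5840, 40–49=17718, 50+=12999
Total: 58000 → 57316; change = -684; percentage change = -1.2%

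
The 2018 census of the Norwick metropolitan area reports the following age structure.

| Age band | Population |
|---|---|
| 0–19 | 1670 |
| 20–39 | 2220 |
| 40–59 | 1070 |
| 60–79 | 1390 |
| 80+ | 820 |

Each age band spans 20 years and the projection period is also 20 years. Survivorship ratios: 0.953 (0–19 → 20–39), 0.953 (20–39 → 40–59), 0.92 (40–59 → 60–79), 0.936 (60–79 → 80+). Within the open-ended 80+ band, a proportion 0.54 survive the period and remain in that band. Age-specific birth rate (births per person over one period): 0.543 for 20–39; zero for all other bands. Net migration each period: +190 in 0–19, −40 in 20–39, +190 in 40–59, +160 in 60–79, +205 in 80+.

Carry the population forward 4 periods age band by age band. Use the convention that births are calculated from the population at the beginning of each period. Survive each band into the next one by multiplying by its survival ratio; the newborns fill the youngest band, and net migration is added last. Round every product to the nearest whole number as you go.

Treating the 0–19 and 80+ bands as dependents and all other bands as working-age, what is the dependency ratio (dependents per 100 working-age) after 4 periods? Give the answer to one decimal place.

132.0

[period 1]
Births: 2220 × 0.543 = 1205
20–39: 1670 × 0.953 = 1592
40–59: 2220 × 0.953 = 2116
60–79: 1070 × 0.92 = 984
80+: 1390 × 0.936 + 820 × 0.54 = 1301 + 443 = 1744
Net migration: 0–19 + 190 → 1395; 20–39 − 40 → 1552; 40–59 + 190 → 2306; 60–79 + 160 → 1144; 80+ + 205 → 1949
Giving 1395 / 1552 / 2306 / 1144 / 1949.
[period 2]
Births: 1552 × 0.543 = 843
20–39: 1395 × 0.953 = 1329
40–59: 1552 × 0.953 = 1479
60–79: 2306 × 0.92 = 2122
80+: 1144 × 0.936 + 1949 × 0.54 = 1071 + 1052 = 2123
Net migration: 0–19 + 190 → 1033; 20–39 − 40 → 1289; 40–59 + 190 → 1669; 60–79 + 160 → 2282; 80+ + 205 → 2328
Giving 1033 / 1289 / 1669 / 2282 / 2328.
[period 3]
Births: 1289 × 0.543 = 700
20–39: 1033 × 0.953 = 984
40–59: 1289 × 0.953 = 1228
60–79: 1669 × 0.92 = 1535
80+: 2282 × 0.936 + 2328 × 0.54 = 2136 + 1257 = 3393
Net migration: 0–19 + 190 → 890; 20–39 − 40 → 944; 40–59 + 190 → 1418; 60–79 + 160 → 1695; 80+ + 205 → 3598
Giving 890 / 944 / 1418 / 1695 / 3598.
[period 4]
Births: 944 × 0.543 = 513
20–39: 890 × 0.953 = 848
40–59: 944 × 0.953 = 900
60–79: 1418 × 0.92 = 1305
80+: 1695 × 0.936 + 3598 × 0.54 = 1587 + 1943 = 3530
Net migration: 0–19 + 190 → 703; 20–39 − 40 → 808; 40–59 + 190 → 1090; 60–79 + 160 → 1465; 80+ + 205 → 3735
Giving 703 / 808 / 1090 / 1465 / 3735.
Dependents (band 0–19 + band 80+) = 703 + 3735 = 4438; working-age = 3363; ratio = 4438/3363 × 100 = 132.0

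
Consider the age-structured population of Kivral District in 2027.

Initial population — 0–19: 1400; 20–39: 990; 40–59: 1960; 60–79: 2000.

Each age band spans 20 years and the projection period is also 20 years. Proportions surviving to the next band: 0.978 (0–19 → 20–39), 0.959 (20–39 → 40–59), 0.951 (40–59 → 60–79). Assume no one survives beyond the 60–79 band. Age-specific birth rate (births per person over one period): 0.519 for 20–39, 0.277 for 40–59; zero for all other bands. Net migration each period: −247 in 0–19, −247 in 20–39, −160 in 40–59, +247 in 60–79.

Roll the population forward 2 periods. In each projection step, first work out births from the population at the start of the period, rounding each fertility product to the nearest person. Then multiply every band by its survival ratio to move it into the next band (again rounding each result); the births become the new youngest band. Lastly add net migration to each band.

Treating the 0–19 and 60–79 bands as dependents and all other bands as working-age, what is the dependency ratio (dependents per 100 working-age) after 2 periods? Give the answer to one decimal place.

— Period 1 —
Births: 990 × 0.519 = 514  |  1960 × 0.277 = 543 — total 1057
20–39: 1400 × 0.978 = 1369
40–59: 990 × 0.959 = 949
60–79: 1960 × 0.951 = 1864
Net migration: 0–19 − 247 → 810; 20–39 − 247 → 1122; 40–59 − 160 → 789; 60–79 + 247 → 2111
→ [810, 1122, 789, 2111]
— Period 2 —
Births: 1122 × 0.519 = 582  |  789 × 0.277 = 219 — total 801
20–39: 810 × 0.978 = 792
40–59: 1122 × 0.959 = 1076
60–79: 789 × 0.951 = 750
Net migration: 0–19 − 247 → 554; 20–39 − 247 → 545; 40–59 − 160 → 916; 60–79 + 247 → 997
→ [554, 545, 916, 997]
Dependents (band 0–19 + band 60–79) = 554 + 997 = 1551; working-age = 1461; ratio = 1551/1461 × 100 = 106.2

106.2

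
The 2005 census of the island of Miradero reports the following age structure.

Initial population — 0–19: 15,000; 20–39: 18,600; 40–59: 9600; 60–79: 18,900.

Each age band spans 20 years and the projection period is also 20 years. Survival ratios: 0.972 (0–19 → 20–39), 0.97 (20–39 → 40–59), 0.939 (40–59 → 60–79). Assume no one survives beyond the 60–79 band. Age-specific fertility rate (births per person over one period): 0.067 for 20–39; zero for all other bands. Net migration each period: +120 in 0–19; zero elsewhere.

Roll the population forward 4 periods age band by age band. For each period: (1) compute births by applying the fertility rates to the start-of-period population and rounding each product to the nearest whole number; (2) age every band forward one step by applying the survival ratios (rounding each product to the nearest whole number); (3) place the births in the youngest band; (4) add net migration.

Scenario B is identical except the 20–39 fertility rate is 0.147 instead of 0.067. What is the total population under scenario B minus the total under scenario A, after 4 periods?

2980

Period 1:
Births: 18600 × 0.067 = 1246
20–39: 15000 × 0.972 = 14580
40–59: 18600 × 0.97 = 18042
60–79: 9600 × 0.939 = 9014
Net migration: 0–19 + 120 → 1366
Giving 1366 / 14580 / 18042 / 9014.
Period 2:
Births: 14580 × 0.067 = 977
20–39: 1366 × 0.972 = 1328
40–59: 14580 × 0.97 = 14143
60–79: 18042 × 0.939 = 16941
Net migration: 0–19 + 120 → 1097
Giving 1097 / 1328 / 14143 / 16941.
Period 3:
Births: 1328 × 0.067 = 89
20–39: 1097 × 0.972 = 1066
40–59: 1328 × 0.97 = 1288
60–79: 14143 × 0.939 = 13280
Net migration: 0–19 + 120 → 209
Giving 209 / 1066 / 1288 / 13280.
Period 4:
Births: 1066 × 0.067 = 71
20–39: 209 × 0.972 = 203
40–59: 1066 × 0.97 = 1034
60–79: 1288 × 0.939 = 1209
Net migration: 0–19 + 120 → 191
Giving 191 / 203 / 1034 / 1209.
Scenario A total after 4 periods: 2637
Scenario B projection —
Period 1:
Births: 18600 × 0.147 = 2734
20–39: 15000 × 0.972 = 14580
40–59: 18600 × 0.97 = 18042
60–79: 9600 × 0.939 = 9014
Net migration: 0–19 + 120 → 2854
Giving 2854 / 14580 / 18042 / 9014.
Period 2:
Births: 14580 × 0.147 = 2143
20–39: 2854 × 0.972 = 2774
40–59: 14580 × 0.97 = 14143
60–79: 18042 × 0.939 = 16941
Net migration: 0–19 + 120 → 2263
Giving 2263 / 2774 / 14143 / 16941.
Period 3:
Births: 2774 × 0.147 = 408
20–39: 2263 × 0.972 = 2200
40–59: 2774 × 0.97 = 2691
60–79: 14143 × 0.939 = 13280
Net migration: 0–19 + 120 → 528
Giving 528 / 2200 / 2691 / 13280.
Period 4:
Births: 2200 × 0.147 = 323
20–39: 528 × 0.972 = 513
40–59: 2200 × 0.97 = 2134
60–79: 2691 × 0.939 = 2527
Net migration: 0–19 + 120 → 443
Giving 443 / 513 / 2134 / 2527.
Scenario B total after 4 periods: 5617
Difference B − A = 5617 − 2637 = 2980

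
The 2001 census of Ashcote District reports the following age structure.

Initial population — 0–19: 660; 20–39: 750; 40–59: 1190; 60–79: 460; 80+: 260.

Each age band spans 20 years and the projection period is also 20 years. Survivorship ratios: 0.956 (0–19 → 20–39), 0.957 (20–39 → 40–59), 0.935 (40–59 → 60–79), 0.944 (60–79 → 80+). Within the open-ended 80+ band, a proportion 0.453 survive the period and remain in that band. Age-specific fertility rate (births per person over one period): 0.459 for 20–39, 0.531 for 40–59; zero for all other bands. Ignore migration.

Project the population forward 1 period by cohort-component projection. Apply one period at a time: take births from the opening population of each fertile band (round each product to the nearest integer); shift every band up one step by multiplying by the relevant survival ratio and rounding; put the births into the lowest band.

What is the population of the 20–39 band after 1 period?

631

After projecting period 1:
Births: 750 * 0.459 = 344, 1190 * 0.531 = 632 — total 976
20–39: 660 * 0.956 = 631
40–59: 750 * 0.957 = 718
60–79: 1190 * 0.935 = 1113
80+: 460 * 0.944 + 260 * 0.453 = 434 + 118 = 552
→ [976, 631, 718, 1113, 552]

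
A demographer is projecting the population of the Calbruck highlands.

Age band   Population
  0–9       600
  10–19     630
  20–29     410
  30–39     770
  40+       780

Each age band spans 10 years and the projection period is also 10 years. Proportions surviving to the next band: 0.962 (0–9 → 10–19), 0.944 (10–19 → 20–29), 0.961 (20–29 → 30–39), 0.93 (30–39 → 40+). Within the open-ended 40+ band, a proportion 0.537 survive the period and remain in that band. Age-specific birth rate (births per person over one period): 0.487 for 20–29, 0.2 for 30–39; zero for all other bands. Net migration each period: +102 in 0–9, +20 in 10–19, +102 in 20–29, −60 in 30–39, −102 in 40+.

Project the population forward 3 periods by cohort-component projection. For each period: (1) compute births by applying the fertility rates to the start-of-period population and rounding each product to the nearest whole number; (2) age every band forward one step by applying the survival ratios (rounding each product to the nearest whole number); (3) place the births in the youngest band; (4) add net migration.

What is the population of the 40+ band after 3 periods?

875

Period 1.
Births: 410 × 0.487 = 200, 770 × 0.2 = 154 → 354
10–19: 600 × 0.962 = 577
20–29: 630 × 0.944 = 595
30–39: 410 × 0.961 = 394
40+: 770 × 0.93 + 780 × 0.537 = 716 + 419 = 1135
Net migration: 0–9 + 102 → 456; 10–19 + 20 → 597; 20–29 + 102 → 697; 30–39 − 60 → 334; 40+ − 102 → 1033
Giving 456 / 597 / 697 / 334 / 1033.
Period 2.
Births: 697 × 0.487 = 339, 334 × 0.2 = 67 → 406
10–19: 456 × 0.962 = 439
20–29: 597 × 0.944 = 564
30–39: 697 × 0.961 = 670
40+: 334 × 0.93 + 1033 × 0.537 = 311 + 555 = 866
Net migration: 0–9 + 102 → 508; 10–19 + 20 → 459; 20–29 + 102 → 666; 30–39 − 60 → 610; 40+ − 102 → 764
Giving 508 / 459 / 666 / 610 / 764.
Period 3.
Births: 666 × 0.487 = 324, 610 × 0.2 = 122 → 446
10–19: 508 × 0.962 = 489
20–29: 459 × 0.944 = 433
30–39: 666 × 0.961 = 640
40+: 610 × 0.93 + 764 × 0.537 = 567 + 410 = 977
Net migration: 0–9 + 102 → 548; 10–19 + 20 → 509; 20–29 + 102 → 535; 30–39 − 60 → 580; 40+ − 102 → 875
Giving 548 / 509 / 535 / 580 / 875.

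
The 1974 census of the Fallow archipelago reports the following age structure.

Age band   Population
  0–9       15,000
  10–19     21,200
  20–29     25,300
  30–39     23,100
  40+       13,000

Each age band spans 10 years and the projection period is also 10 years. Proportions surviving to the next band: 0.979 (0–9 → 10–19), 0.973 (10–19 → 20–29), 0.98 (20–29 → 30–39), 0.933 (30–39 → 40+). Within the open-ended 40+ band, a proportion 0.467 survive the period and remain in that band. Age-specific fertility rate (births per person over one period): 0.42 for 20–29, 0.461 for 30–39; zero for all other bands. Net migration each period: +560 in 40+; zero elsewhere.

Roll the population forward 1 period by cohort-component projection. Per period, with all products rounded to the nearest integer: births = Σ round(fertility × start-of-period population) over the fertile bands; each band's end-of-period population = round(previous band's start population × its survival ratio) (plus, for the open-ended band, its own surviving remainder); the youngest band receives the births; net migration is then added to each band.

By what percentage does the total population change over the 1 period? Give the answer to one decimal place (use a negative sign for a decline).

12.3

After projecting period 1:
Births: 25300 × 0.42 = 10626 ; 23100 × 0.461 = 10649 → 21275
10–19: 15000 × 0.979 = 14685
20–29: 21200 × 0.973 = 20628
30–39: 25300 × 0.98 = 24794
40+: 23100 × 0.933 + 13000 × 0.467 = 21552 + 6071 = 27623
Net migration: 40+ + 560 → 28183
End of period: [21275, 14685, 20628, 24794, 28183]
Total: 97600 → 109565; change = 11965; percentage change = 12.3%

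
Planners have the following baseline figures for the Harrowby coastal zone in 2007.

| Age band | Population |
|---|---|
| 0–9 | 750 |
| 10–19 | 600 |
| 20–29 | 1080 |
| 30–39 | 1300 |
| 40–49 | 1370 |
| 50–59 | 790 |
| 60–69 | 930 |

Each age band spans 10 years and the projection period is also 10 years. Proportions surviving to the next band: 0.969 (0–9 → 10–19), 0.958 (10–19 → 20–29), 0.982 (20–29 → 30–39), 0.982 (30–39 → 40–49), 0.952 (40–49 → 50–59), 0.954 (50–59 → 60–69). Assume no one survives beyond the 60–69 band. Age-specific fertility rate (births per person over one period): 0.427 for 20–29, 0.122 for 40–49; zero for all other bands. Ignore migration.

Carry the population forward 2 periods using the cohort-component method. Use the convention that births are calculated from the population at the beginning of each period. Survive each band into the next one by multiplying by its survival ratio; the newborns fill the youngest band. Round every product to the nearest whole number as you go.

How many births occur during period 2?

(Groups numbered youngest = 1 to oldest = 7.)
Period 1.
Births: 1080 * 0.427 = 461 ; 1370 * 0.122 = 167 → total 628
Group 2: 750 * 0.969 = 727
Group 3: 600 * 0.958 = 575
Group 4: 1080 * 0.982 = 1061
Group 5: 1300 * 0.982 = 1277
Group 6: 1370 * 0.952 = 1304
Group 7: 790 * 0.954 = 754
Giving 628 / 727 / 575 / 1061 / 1277 / 1304 / 754.
Period 2.
Births: 575 * 0.427 = 246 ; 1277 * 0.122 = 156 → total 402
Group 2: 628 * 0.969 = 609
Group 3: 727 * 0.958 = 696
Group 4: 575 * 0.982 = 565
Group 5: 1061 * 0.982 = 1042
Group 6: 1277 * 0.952 = 1216
Group 7: 1304 * 0.954 = 1244
Giving 402 / 609 / 696 / 565 / 1042 / 1216 / 1244.

402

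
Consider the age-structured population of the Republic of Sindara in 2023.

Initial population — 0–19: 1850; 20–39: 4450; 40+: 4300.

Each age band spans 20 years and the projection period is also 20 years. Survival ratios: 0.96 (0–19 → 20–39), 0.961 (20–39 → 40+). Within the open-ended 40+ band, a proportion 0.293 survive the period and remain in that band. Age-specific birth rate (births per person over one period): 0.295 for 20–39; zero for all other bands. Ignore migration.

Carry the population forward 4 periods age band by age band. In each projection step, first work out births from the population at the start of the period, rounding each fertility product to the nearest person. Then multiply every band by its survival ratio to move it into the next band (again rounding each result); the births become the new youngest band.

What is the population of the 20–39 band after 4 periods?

After projecting period 1:
Births: 4450 * 0.295 = 1313
20–39: 1850 * 0.96 = 1776
40+: 4450 * 0.961 + 4300 * 0.293 = 4276 + 1260 = 5536
Giving 1313 / 1776 / 5536.
After projecting period 2:
Births: 1776 * 0.295 = 524
20–39: 1313 * 0.96 = 1260
40+: 1776 * 0.961 + 5536 * 0.293 = 1707 + 1622 = 3329
Giving 524 / 1260 / 3329.
After projecting period 3:
Births: 1260 * 0.295 = 372
20–39: 524 * 0.96 = 503
40+: 1260 * 0.961 + 3329 * 0.293 = 1211 + 975 = 2186
Giving 372 / 503 / 2186.
After projecting period 4:
Births: 503 * 0.295 = 148
20–39: 372 * 0.96 = 357
40+: 503 * 0.961 + 2186 * 0.293 = 483 + 640 = 1123
Giving 148 / 357 / 1123.

357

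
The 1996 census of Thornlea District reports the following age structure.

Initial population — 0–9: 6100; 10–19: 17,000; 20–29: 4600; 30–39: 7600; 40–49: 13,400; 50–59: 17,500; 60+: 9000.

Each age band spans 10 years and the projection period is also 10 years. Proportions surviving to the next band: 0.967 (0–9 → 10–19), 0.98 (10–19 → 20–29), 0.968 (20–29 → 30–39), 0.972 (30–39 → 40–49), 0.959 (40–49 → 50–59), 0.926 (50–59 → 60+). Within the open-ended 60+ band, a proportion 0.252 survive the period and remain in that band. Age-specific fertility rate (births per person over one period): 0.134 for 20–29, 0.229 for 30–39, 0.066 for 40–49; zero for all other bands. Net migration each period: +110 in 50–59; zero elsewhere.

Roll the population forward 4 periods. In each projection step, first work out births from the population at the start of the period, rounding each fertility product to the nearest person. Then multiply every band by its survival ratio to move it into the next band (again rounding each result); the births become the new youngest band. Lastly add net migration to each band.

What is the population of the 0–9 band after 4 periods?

(Bands numbered youngest = 1 to oldest = 7.)
[period 1]
Births: 4600 × 0.134 = 616 ; 7600 × 0.229 = 1740 ; 13400 × 0.066 = 884 → total 3240
Band 2: 6100 × 0.967 = 5899
Band 3: 17000 × 0.98 = 16660
Band 4: 4600 × 0.968 = 4453
Band 5: 7600 × 0.972 = 7387
Band 6: 13400 × 0.959 = 12851
Band 7: 17500 × 0.926 + 9000 × 0.252 = 16205 + 2268 = 18473
Net migration: Band 6 + 110 → 12961
Giving 3240 / 5899 / 16660 / 4453 / 7387 / 12961 / 18473.
[period 2]
Births: 16660 × 0.134 = 2232 ; 4453 × 0.229 = 1020 ; 7387 × 0.066 = 488 → total 3740
Band 2: 3240 × 0.967 = 3133
Band 3: 5899 × 0.98 = 5781
Band 4: 16660 × 0.968 = 16127
Band 5: 4453 × 0.972 = 4328
Band 6: 7387 × 0.959 = 7084
Band 7: 12961 × 0.926 + 18473 × 0.252 = 12002 + 4655 = 16657
Net migration: Band 6 + 110 → 7194
Giving 3740 / 3133 / 5781 / 16127 / 4328 / 7194 / 16657.
[period 3]
Births: 5781 × 0.134 = 775 ; 16127 × 0.229 = 3693 ; 4328 × 0.066 = 286 → total 4754
Band 2: 3740 × 0.967 = 3617
Band 3: 3133 × 0.98 = 3070
Band 4: 5781 × 0.968 = 5596
Band 5: 16127 × 0.972 = 15675
Band 6: 4328 × 0.959 = 4151
Band 7: 7194 × 0.926 + 16657 × 0.252 = 6662 + 4198 = 10860
Net migration: Band 6 + 110 → 4261
Giving 4754 / 3617 / 3070 / 5596 / 15675 / 4261 / 10860.
[period 4]
Births: 3070 × 0.134 = 411 ; 5596 × 0.229 = 1281 ; 15675 × 0.066 = 1035 → total 2727
Band 2: 4754 × 0.967 = 4597
Band 3: 3617 × 0.98 = 3545
Band 4: 3070 × 0.968 = 2972
Band 5: 5596 × 0.972 = 5439
Band 6: 15675 × 0.959 = 15032
Band 7: 4261 × 0.926 + 10860 × 0.252 = 3946 + 2737 = 6683
Net migration: Band 6 + 110 → 15142
Giving 2727 / 4597 / 3545 / 2972 / 5439 / 15142 / 6683.

2727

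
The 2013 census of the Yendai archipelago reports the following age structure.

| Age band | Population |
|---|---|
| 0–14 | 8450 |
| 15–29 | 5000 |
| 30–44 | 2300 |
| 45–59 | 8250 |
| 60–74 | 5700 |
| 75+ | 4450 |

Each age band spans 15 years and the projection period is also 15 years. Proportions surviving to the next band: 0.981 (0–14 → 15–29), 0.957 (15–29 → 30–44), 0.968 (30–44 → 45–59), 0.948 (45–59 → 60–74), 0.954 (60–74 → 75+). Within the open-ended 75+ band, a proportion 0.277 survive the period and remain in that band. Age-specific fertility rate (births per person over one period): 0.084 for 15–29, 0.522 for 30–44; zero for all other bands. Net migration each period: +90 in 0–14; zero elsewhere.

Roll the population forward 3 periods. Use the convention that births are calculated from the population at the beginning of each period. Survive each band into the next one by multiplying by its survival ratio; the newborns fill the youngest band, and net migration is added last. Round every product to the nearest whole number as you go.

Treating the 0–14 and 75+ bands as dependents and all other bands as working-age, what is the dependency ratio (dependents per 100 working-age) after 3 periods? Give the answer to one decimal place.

53.0

Call the bands 1 to 6, youngest first.
[period 1]
Births: 5000 × 0.084 = 420  |  2300 × 0.522 = 1201 → total 1621
Band 2: 8450 × 0.981 = 8289
Band 3: 5000 × 0.957 = 4785
Band 4: 2300 × 0.968 = 2226
Band 5: 8250 × 0.948 = 7821
Band 6: 5700 × 0.954 + 4450 × 0.277 = 5438 + 1233 = 6671
Net migration: Band 1 + 90 → 1711
→ [1711, 8289, 4785, 2226, 7821, 6671]
[period 2]
Births: 8289 × 0.084 = 696  |  4785 × 0.522 = 2498 → total 3194
Band 2: 1711 × 0.981 = 1678
Band 3: 8289 × 0.957 = 7933
Band 4: 4785 × 0.968 = 4632
Band 5: 2226 × 0.948 = 2110
Band 6: 7821 × 0.954 + 6671 × 0.277 = 7461 + 1848 = 9309
Net migration: Band 1 + 90 → 3284
→ [3284, 1678, 7933, 4632, 2110, 9309]
[period 3]
Births: 1678 × 0.084 = 141  |  7933 × 0.522 = 4141 → total 4282
Band 2: 3284 × 0.981 = 3222
Band 3: 1678 × 0.957 = 1606
Band 4: 7933 × 0.968 = 7679
Band 5: 4632 × 0.948 = 4391
Band 6: 2110 × 0.954 + 9309 × 0.277 = 2013 + 2579 = 4592
Net migration: Band 1 + 90 → 4372
→ [4372, 3222, 1606, 7679, 4391, 4592]
Dependents (band 0–14 + band 75+) = 4372 + 4592 = 8964; working-age = 16898; ratio = 8964/16898 × 100 = 53.0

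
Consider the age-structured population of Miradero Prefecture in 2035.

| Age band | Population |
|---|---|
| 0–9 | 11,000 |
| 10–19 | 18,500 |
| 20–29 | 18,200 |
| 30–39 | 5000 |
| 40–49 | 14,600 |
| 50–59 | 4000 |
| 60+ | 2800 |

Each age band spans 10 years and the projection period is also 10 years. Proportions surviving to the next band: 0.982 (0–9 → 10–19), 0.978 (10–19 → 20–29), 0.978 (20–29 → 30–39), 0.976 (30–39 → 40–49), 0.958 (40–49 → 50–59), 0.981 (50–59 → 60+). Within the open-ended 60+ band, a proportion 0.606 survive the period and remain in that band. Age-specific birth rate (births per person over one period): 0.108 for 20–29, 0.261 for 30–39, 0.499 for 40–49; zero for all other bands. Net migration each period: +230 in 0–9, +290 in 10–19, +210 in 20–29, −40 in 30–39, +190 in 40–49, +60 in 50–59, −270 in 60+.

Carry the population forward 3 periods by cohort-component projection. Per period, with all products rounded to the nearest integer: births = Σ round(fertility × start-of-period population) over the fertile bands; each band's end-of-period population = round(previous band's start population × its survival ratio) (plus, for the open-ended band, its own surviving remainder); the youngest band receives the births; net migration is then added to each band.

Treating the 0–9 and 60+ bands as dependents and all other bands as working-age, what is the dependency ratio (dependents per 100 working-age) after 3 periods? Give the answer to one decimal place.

Let group 1 be 0–9 through group 7 = 60+.
— Period 1 —
Births: 18200 × 0.108 = 1966 ; 5000 × 0.261 = 1305 ; 14600 × 0.499 = 7285 ⇒ total 10556
Group 2: 11000 × 0.982 = 10802
Group 3: 18500 × 0.978 = 18093
Group 4: 18200 × 0.978 = 17800
Group 5: 5000 × 0.976 = 4880
Group 6: 14600 × 0.958 = 13987
Group 7: 4000 × 0.981 + 2800 × 0.606 = 3924 + 1697 = 5621
Net migration: Group 1 + 230 → 10786; Group 2 + 290 → 11092; Group 3 + 210 → 18303; Group 4 − 40 → 17760; Group 5 + 190 → 5070; Group 6 + 60 → 14047; Group 7 − 270 → 5351
End of period: [10786, 11092, 18303, 17760, 5070, 14047, 5351]
— Period 2 —
Births: 18303 × 0.108 = 1977 ; 17760 × 0.261 = 4635 ; 5070 × 0.499 = 2530 ⇒ total 9142
Group 2: 10786 × 0.982 = 10592
Group 3: 11092 × 0.978 = 10848
Group 4: 18303 × 0.978 = 17900
Group 5: 17760 × 0.976 = 17334
Group 6: 5070 × 0.958 = 4857
Group 7: 14047 × 0.981 + 5351 × 0.606 = 13780 + 3243 = 17023
Net migration: Group 1 + 230 → 9372; Group 2 + 290 → 10882; Group 3 + 210 → 11058; Group 4 − 40 → 17860; Group 5 + 190 → 17524; Group 6 + 60 → 4917; Group 7 − 270 → 16753
End of period: [9372, 10882, 11058, 17860, 17524, 4917, 16753]
— Period 3 —
Births: 11058 × 0.108 = 1194 ; 17860 × 0.261 = 4661 ; 17524 × 0.499 = 8744 ⇒ total 14599
Group 2: 9372 × 0.982 = 9203
Group 3: 10882 × 0.978 = 10643
Group 4: 11058 × 0.978 = 10815
Group 5: 17860 × 0.976 = 17431
Group 6: 17524 × 0.958 = 16788
Group 7: 4917 × 0.981 + 16753 × 0.606 = 4824 + 10152 = 14976
Net migration: Group 1 + 230 → 14829; Group 2 + 290 → 9493; Group 3 + 210 → 10853; Group 4 − 40 → 10775; Group 5 + 190 → 17621; Group 6 + 60 → 16848; Group 7 − 270 → 14706
End of period: [14829, 9493, 10853, 10775, 17621, 16848, 14706]
Dependents (band 0–9 + band 60+) = 14829 + 14706 = 29535; working-age = 65590; ratio = 29535/65590 × 100 = 45.0

45.0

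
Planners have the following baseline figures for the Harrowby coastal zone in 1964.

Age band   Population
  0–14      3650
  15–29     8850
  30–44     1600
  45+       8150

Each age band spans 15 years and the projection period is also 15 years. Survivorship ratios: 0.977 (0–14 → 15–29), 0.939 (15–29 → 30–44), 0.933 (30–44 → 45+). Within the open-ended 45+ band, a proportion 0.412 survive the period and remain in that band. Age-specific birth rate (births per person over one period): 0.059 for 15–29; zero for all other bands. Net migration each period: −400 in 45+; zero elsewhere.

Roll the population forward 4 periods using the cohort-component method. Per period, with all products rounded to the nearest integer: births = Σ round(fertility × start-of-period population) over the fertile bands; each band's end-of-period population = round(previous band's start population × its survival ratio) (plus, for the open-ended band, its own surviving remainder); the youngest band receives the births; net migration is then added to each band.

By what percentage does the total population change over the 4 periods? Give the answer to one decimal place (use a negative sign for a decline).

-86.7

Call the groups 1 to 4, youngest first.
After projecting period 1:
Births: 8850 * 0.059 = 522
Group 2: 3650 * 0.977 = 3566
Group 3: 8850 * 0.939 = 8310
Group 4: 1600 * 0.933 + 8150 * 0.412 = 1493 + 3358 = 4851
Net migration: Group 4 − 400 → 4451
→ [522, 3566, 8310, 4451]
After projecting period 2:
Births: 3566 * 0.059 = 210
Group 2: 522 * 0.977 = 510
Group 3: 3566 * 0.939 = 3348
Group 4: 8310 * 0.933 + 4451 * 0.412 = 7753 + 1834 = 9587
Net migration: Group 4 − 400 → 9187
→ [210, 510, 3348, 9187]
After projecting period 3:
Births: 510 * 0.059 = 30
Group 2: 210 * 0.977 = 205
Group 3: 510 * 0.939 = 479
Group 4: 3348 * 0.933 + 9187 * 0.412 = 3124 + 3785 = 6909
Net migration: Group 4 − 400 → 6509
→ [30, 205, 479, 6509]
After projecting period 4:
Births: 205 * 0.059 = 12
Group 2: 30 * 0.977 = 29
Group 3: 205 * 0.939 = 192
Group 4: 479 * 0.933 + 6509 * 0.412 = 447 + 2682 = 3129
Net migration: Group 4 − 400 → 2729
→ [12, 29, 192, 2729]
Total: 22250 → 2962; change = -19288; percentage change = -86.7%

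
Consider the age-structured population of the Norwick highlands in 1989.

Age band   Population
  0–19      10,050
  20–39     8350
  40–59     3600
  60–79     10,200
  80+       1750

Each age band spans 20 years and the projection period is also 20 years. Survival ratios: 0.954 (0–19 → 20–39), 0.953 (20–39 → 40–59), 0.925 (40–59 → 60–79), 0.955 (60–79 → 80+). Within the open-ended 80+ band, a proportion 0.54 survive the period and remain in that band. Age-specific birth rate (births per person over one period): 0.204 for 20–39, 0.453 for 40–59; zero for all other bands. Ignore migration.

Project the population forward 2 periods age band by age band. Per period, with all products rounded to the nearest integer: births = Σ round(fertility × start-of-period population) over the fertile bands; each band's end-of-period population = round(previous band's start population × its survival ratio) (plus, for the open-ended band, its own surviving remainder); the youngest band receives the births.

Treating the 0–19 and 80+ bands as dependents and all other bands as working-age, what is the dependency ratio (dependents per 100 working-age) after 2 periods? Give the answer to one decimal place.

73.7

— Period 1 —
Births: 8350 × 0.204 = 1703 ; 3600 × 0.453 = 1631 — total 3334
20–39: 10050 × 0.954 = 9588
40–59: 8350 × 0.953 = 7958
60–79: 3600 × 0.925 = 3330
80+: 10200 × 0.955 + 1750 × 0.54 = 9741 + 945 = 10686
End of period: [3334, 9588, 7958, 3330, 10686]
— Period 2 —
Births: 9588 × 0.204 = 1956 ; 7958 × 0.453 = 3605 — total 5561
20–39: 3334 × 0.954 = 3181
40–59: 9588 × 0.953 = 9137
60–79: 7958 × 0.925 = 7361
80+: 3330 × 0.955 + 10686 × 0.54 = 3180 + 5770 = 8950
End of period: [5561, 3181, 9137, 7361, 8950]
Dependents (band 0–19 + band 80+) = 5561 + 8950 = 14511; working-age = 19679; ratio = 14511/19679 × 100 = 73.7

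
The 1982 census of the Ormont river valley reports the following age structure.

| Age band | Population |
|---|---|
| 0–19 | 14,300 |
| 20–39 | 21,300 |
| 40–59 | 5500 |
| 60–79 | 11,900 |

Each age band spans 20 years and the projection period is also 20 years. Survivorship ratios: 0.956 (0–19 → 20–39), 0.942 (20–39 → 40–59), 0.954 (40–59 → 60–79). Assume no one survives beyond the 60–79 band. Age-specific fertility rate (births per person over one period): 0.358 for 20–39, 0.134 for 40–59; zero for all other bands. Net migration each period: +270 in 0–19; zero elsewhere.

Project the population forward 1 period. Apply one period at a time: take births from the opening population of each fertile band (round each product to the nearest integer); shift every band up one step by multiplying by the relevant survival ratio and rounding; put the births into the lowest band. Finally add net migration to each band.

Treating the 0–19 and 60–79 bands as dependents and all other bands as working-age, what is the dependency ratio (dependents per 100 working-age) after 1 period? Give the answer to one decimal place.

Numbering the bands 1..4 from youngest to oldest:
Period 1:
Births: 21300 * 0.358 = 7625 ; 5500 * 0.134 = 737 → total 8362
Band 2: 14300 * 0.956 = 13671
Band 3: 21300 * 0.942 = 20065
Band 4: 5500 * 0.954 = 5247
Net migration: Band 1 + 270 → 8632
End of period: [8632, 13671, 20065, 5247]
Dependents (band 0–19 + band 60–79) = 8632 + 5247 = 13879; working-age = 33736; ratio = 13879/33736 × 100 = 41.1

41.1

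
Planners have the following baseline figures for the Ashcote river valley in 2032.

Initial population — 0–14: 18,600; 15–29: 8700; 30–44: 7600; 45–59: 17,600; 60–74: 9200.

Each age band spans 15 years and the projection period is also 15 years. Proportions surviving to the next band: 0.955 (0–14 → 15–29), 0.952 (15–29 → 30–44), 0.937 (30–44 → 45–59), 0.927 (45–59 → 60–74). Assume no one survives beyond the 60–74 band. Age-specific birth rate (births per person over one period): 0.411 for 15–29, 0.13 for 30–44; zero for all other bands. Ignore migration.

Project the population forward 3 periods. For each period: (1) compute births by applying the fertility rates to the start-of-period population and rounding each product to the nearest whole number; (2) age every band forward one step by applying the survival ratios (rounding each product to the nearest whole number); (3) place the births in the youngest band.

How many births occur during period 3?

— Period 1 —
Births: 8700 × 0.411 = 3576  |  7600 × 0.13 = 988 ⇒ total 4564
15–29: 18600 × 0.955 = 17763
30–44: 8700 × 0.952 = 8282
45–59: 7600 × 0.937 = 7121
60–74: 17600 × 0.927 = 16315
Population now: 0–14=4564, 15–29=17763, 30–44=8282, 45–59=7121, 60–74=16315
— Period 2 —
Births: 17763 × 0.411 = 7301  |  8282 × 0.13 = 1077 ⇒ total 8378
15–29: 4564 × 0.955 = 4359
30–44: 17763 × 0.952 = 16910
45–59: 8282 × 0.937 = 7760
60–74: 7121 × 0.927 = 6601
Population now: 0–14=8378, 15–29=4359, 30–44=16910, 45–59=7760, 60–74=6601
— Period 3 —
Births: 4359 × 0.411 = 1792  |  16910 × 0.13 = 2198 ⇒ total 3990
15–29: 8378 × 0.955 = 8001
30–44: 4359 × 0.952 = 4150
45–59: 16910 × 0.937 = 15845
60–74: 7760 × 0.927 = 7194
Population now: 0–14=3990, 15–29=8001, 30–44=4150, 45–59=15845, 60–74=7194

3990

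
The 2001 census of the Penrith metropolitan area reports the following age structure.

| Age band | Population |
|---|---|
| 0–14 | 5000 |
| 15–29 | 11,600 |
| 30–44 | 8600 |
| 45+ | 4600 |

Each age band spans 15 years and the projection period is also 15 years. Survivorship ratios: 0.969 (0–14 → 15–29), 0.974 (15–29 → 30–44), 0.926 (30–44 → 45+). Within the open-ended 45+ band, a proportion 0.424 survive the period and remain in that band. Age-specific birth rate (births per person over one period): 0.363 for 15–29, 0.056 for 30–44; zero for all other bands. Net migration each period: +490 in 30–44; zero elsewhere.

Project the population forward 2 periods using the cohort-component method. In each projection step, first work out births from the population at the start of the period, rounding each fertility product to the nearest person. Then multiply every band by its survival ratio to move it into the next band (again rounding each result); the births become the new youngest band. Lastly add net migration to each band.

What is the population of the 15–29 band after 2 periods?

4548

[period 1]
Births: 11600 × 0.363 = 4211  |  8600 × 0.056 = 482 — total 4693
15–29: 5000 × 0.969 = 4845
30–44: 11600 × 0.974 = 11298
45+: 8600 × 0.926 + 4600 × 0.424 = 7964 + 1950 = 9914
Net migration: 30–44 + 490 → 11788
Population now: 0–14=4693, 15–29=4845, 30–44=11788, 45+=9914
[period 2]
Births: 4845 × 0.363 = 1759  |  11788 × 0.056 = 660 — total 2419
15–29: 4693 × 0.969 = 4548
30–44: 4845 × 0.974 = 4719
45+: 11788 × 0.926 + 9914 × 0.424 = 10916 + 4204 = 15120
Net migration: 30–44 + 490 → 5209
Population now: 0–14=2419, 15–29=4548, 30–44=5209, 45+=15120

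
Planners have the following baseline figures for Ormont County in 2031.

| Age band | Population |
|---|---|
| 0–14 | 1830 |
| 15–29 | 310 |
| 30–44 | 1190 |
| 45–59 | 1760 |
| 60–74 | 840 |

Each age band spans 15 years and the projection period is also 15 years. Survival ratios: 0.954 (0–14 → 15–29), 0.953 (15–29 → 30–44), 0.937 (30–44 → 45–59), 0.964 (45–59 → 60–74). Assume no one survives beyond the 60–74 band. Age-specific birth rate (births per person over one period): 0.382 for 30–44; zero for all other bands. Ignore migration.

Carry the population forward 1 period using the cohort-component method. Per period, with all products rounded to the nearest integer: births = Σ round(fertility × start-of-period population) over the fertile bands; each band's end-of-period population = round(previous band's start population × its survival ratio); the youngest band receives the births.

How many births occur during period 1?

455

After projecting period 1:
Births: 1190 × 0.382 = 455
15–29: 1830 × 0.954 = 1746
30–44: 310 × 0.953 = 295
45–59: 1190 × 0.937 = 1115
60–74: 1760 × 0.964 = 1697
→ [455, 1746, 295, 1115, 1697]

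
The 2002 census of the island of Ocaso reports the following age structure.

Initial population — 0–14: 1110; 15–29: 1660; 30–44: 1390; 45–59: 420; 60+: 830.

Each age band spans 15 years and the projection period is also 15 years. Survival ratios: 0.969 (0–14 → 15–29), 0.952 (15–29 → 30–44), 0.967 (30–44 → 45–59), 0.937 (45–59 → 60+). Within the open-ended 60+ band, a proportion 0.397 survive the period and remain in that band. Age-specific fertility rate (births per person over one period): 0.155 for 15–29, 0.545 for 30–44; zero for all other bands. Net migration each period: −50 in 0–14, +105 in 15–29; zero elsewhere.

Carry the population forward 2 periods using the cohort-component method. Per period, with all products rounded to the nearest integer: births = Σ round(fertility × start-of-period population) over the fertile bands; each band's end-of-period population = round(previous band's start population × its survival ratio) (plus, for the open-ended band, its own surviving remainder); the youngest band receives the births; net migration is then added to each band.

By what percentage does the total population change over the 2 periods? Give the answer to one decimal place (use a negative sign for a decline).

15.2

— Period 1 —
Births: 1660 × 0.155 = 257  |  1390 × 0.545 = 758 — total 1015
15–29: 1110 × 0.969 = 1076
30–44: 1660 × 0.952 = 1580
45–59: 1390 × 0.967 = 1344
60+: 420 × 0.937 + 830 × 0.397 = 394 + 330 = 724
Net migration: 0–14 − 50 → 965; 15–29 + 105 → 1181
→ [965, 1181, 1580, 1344, 724]
— Period 2 —
Births: 1181 × 0.155 = 183  |  1580 × 0.545 = 861 — total 1044
15–29: 965 × 0.969 = 935
30–44: 1181 × 0.952 = 1124
45–59: 1580 × 0.967 = 1528
60+: 1344 × 0.937 + 724 × 0.397 = 1259 + 287 = 1546
Net migration: 0–14 − 50 → 994; 15–29 + 105 → 1040
→ [994, 1040, 1124, 1528, 1546]
Total: 5410 → 6232; change = 822; percentage change = 15.2%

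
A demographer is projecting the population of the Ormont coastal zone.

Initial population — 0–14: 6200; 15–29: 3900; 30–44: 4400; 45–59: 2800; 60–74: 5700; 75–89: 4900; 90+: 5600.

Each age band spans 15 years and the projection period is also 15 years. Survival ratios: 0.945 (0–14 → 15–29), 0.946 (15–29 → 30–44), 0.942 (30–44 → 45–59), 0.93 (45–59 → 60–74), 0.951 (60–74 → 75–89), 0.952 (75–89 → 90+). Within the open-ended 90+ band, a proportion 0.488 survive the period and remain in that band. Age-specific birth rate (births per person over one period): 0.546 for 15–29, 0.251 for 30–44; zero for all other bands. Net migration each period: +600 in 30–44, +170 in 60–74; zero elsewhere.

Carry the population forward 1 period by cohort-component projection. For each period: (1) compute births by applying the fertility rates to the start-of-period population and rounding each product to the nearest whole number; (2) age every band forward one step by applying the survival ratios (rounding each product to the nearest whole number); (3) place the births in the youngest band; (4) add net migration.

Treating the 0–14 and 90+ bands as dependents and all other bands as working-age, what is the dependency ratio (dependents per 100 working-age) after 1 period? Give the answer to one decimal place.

[period 1]
Births: 3900 * 0.546 = 2129  |  4400 * 0.251 = 1104 → total 3233
15–29: 6200 * 0.945 = 5859
30–44: 3900 * 0.946 = 3689
45–59: 4400 * 0.942 = 4145
60–74: 2800 * 0.93 = 2604
75–89: 5700 * 0.951 = 5421
90+: 4900 * 0.952 + 5600 * 0.488 = 4665 + 2733 = 7398
Net migration: 30–44 + 600 → 4289; 60–74 + 170 → 2774
End of period: [3233, 5859, 4289, 4145, 2774, 5421, 7398]
Dependents (band 0–14 + band 90+) = 3233 + 7398 = 10631; working-age = 22488; ratio = 10631/22488 × 100 = 47.3

47.3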